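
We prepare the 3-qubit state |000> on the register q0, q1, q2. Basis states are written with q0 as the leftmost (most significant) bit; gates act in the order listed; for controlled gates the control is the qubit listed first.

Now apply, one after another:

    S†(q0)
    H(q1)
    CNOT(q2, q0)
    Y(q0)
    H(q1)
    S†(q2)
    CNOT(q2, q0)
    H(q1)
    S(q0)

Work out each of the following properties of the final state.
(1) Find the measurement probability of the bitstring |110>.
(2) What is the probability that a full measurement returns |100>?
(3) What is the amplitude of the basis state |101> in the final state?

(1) A full measurement returns |110> with probability 1/2.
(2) A full measurement returns |100> with probability 1/2.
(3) The amplitude on |101> is 0.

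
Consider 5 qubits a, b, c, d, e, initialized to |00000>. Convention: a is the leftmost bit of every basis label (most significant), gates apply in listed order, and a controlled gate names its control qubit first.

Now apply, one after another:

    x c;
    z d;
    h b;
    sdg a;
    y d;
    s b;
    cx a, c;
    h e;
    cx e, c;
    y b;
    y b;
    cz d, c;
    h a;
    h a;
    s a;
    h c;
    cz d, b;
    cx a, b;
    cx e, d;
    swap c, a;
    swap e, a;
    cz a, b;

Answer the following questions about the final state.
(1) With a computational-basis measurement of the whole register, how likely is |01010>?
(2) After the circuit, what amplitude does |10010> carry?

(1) A full measurement returns |01010> with probability 1/8.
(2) The final state's coefficient on |10010> equals 0.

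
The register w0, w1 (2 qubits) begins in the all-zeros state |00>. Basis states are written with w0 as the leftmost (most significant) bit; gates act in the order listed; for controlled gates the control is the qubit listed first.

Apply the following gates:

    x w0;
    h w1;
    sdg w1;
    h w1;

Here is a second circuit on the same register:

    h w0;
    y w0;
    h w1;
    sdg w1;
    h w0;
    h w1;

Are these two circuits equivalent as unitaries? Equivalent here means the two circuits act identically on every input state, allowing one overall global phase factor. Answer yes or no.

No: there is an input state on which the two circuits produce genuinely different outputs (not merely differing by a phase).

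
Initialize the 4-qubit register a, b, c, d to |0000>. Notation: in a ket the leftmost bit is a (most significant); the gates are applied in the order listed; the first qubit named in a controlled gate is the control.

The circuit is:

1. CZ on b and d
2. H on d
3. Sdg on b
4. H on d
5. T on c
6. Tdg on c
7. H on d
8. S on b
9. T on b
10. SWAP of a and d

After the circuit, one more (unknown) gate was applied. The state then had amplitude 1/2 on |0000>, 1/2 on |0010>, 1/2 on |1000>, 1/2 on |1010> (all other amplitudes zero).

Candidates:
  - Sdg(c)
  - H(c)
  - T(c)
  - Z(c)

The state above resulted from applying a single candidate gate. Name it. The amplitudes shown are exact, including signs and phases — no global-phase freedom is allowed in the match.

The applied gate was H(c). Key observation: gates 3-8 undo each other exactly, leaving only the rest of the circuit to track.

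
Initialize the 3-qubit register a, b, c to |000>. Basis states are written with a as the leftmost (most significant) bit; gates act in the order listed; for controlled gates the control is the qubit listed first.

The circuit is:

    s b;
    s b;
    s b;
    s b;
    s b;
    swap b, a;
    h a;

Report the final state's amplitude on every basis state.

After the circuit, the state carries amplitude sqrt(2)/2 on |000>, sqrt(2)/2 on |100>, and 0 on every other basis state. Key observation: the block from step 1 through step 4 cancels to the identity and can be dropped.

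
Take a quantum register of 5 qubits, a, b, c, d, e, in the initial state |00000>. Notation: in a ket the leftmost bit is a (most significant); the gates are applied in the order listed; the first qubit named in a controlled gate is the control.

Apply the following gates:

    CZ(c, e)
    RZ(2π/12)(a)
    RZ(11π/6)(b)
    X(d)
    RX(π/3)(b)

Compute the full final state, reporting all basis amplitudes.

The resulting statevector has amplitude -sqrt(3)/2 on |00010>, I/2 on |01010>, and 0 on every other basis state.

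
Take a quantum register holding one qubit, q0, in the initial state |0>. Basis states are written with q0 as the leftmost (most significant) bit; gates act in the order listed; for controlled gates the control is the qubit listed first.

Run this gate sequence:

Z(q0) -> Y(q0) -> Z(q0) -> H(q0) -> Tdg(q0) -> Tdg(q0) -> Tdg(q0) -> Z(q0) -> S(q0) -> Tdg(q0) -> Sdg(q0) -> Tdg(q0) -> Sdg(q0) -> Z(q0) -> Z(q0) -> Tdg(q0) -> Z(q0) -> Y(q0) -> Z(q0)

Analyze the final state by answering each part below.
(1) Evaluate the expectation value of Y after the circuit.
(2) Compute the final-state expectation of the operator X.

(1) The observable Y averages to 0.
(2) The expectation value of X is -1.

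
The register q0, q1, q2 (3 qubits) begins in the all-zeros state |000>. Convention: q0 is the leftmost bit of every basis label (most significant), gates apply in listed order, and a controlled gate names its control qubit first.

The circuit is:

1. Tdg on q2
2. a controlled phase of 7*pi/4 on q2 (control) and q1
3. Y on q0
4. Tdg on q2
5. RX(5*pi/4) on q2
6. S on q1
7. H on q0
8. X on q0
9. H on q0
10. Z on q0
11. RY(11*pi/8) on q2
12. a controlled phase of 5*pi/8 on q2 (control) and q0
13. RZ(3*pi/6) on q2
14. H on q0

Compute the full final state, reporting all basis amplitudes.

The final amplitudes are sqrt(2)*I*sqrt(1/2 - sqrt(2)/4)*exp(-I*pi/4)*cos(5*pi/16)/2 - sqrt(2)*sqrt(sqrt(2)/4 + 1/2)*exp(-I*pi/4)*sin(5*pi/16)/2 on |000>, -sqrt(2)*sqrt(sqrt(2)/4 + 1/2)*exp(7*I*pi/8)*cos(5*pi/16)/2 - sqrt(2)*I*sqrt(1/2 - sqrt(2)/4)*exp(7*I*pi/8)*sin(5*pi/16)/2 on |001>, 0 on |010>, 0 on |011>, sqrt(2)*sqrt(sqrt(2)/4 + 1/2)*exp(-I*pi/4)*sin(5*pi/16)/2 - sqrt(2)*I*sqrt(1/2 - sqrt(2)/4)*exp(-I*pi/4)*cos(5*pi/16)/2 on |100>, sqrt(2)*I*sqrt(1/2 - sqrt(2)/4)*exp(7*I*pi/8)*sin(5*pi/16)/2 + sqrt(2)*sqrt(sqrt(2)/4 + 1/2)*exp(7*I*pi/8)*cos(5*pi/16)/2 on |101>, 0 on |110>, 0 on |111>. Key observation: the block from step 7 through step 10 cancels to the identity and can be dropped.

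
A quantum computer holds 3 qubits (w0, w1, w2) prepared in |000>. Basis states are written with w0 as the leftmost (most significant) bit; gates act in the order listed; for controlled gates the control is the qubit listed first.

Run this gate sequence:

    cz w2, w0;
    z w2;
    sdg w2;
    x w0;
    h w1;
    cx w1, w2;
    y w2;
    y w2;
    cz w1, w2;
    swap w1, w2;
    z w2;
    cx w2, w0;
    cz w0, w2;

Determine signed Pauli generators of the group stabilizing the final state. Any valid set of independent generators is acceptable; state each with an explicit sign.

One valid set of independent stabilizer generators is +XXX, -ZIZ, +IZZ (any independent generating set of the same group is equally correct).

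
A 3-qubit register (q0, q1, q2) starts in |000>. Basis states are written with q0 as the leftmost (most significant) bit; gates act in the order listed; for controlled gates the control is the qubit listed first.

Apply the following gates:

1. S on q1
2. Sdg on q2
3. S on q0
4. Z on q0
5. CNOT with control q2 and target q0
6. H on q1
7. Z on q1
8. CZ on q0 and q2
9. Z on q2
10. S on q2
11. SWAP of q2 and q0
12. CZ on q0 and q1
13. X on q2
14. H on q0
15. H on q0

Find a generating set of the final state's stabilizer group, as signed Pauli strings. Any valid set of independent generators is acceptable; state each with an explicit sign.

The stabilizer group can be generated by -IXI, +ZII, -IIZ, among other valid generating sets.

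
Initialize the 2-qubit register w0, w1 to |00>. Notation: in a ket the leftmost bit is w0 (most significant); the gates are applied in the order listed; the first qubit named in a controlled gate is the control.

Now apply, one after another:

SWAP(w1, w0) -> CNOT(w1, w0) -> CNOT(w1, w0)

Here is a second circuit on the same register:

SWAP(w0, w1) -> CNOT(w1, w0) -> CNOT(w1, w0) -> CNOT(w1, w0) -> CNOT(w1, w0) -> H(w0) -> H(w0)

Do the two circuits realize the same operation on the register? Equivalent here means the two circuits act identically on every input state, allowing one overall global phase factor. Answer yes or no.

Yes: on every input state the two circuits agree up to one overall phase factor.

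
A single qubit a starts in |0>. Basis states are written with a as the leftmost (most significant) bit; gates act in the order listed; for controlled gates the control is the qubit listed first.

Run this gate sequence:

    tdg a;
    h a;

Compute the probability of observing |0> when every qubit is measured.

Outcome |0> occurs with probability 1/2.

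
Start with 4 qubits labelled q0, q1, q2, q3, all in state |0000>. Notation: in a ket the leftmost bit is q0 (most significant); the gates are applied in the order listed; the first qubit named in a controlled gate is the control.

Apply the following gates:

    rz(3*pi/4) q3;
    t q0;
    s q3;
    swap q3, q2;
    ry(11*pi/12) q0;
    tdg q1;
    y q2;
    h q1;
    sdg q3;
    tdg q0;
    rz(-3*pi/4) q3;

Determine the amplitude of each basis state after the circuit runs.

The resulting statevector has amplitude -I*sqrt(12 - 6*sqrt(2))/8 + I*sqrt(2*sqrt(2) + 4)/8 on |0010>, -I*sqrt(12 - 6*sqrt(2))/8 + I*sqrt(2*sqrt(2) + 4)/8 on |0110>, (sqrt(4 - 2*sqrt(2))/8 + sqrt(6*sqrt(2) + 12)/8)*exp(I*pi/4) on |1010>, (sqrt(4 - 2*sqrt(2))/8 + sqrt(6*sqrt(2) + 12)/8)*exp(I*pi/4) on |1110>, and 0 on every other basis state.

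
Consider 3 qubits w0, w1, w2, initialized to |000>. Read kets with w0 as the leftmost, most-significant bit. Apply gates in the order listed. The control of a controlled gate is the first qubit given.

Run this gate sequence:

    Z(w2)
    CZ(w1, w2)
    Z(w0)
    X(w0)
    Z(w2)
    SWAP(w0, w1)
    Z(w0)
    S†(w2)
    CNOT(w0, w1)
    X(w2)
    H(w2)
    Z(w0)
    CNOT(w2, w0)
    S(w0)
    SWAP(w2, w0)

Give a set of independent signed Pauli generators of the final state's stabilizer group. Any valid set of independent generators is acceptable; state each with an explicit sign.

The final state is stabilized by the group generated by -XIY, +ZIZ, -IZI; other independent generating sets are equally valid.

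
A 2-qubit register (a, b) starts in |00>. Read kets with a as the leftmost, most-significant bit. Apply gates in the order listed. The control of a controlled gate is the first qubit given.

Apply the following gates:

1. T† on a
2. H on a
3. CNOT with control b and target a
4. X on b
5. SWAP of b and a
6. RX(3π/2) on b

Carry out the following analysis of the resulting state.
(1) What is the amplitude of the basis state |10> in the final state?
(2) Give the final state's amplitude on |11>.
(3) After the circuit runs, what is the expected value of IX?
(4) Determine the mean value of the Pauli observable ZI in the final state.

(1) The final state's coefficient on |10> equals -1/2 - I/2.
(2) The amplitude on |11> is -1/2 - I/2.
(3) In the final state, IX has expectation 1.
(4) In the final state, ZI has expectation -1.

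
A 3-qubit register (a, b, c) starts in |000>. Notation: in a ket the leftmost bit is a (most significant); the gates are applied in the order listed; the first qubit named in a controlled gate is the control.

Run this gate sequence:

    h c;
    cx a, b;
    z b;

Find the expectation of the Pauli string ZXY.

The observable ZXY averages to 0.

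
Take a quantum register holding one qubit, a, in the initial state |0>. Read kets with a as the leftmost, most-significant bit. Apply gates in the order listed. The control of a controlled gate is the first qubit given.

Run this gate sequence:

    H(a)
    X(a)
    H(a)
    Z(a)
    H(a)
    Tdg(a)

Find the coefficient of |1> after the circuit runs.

|1> carries amplitude -sqrt(2)*exp(3*I*pi/4)/2 in the final state. Key observation: steps 1-4 multiply out to the identity, so the circuit reduces to the remaining gates.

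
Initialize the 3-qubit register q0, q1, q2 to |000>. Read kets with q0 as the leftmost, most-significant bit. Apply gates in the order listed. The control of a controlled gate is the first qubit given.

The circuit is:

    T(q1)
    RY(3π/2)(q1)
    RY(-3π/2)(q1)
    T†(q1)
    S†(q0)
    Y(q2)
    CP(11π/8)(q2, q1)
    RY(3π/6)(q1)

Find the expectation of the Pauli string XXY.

The expectation value of XXY is 0. Key observation: gates 1-4 undo each other exactly, leaving only the rest of the circuit to track.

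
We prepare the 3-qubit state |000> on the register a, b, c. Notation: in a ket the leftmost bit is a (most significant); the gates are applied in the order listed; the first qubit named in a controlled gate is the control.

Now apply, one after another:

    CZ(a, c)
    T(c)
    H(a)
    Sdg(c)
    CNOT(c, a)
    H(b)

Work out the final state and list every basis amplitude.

After the circuit, the state carries amplitude 1/2 on |000>, 0 on |001>, 1/2 on |010>, 0 on |011>, 1/2 on |100>, 0 on |101>, 1/2 on |110>, 0 on |111>.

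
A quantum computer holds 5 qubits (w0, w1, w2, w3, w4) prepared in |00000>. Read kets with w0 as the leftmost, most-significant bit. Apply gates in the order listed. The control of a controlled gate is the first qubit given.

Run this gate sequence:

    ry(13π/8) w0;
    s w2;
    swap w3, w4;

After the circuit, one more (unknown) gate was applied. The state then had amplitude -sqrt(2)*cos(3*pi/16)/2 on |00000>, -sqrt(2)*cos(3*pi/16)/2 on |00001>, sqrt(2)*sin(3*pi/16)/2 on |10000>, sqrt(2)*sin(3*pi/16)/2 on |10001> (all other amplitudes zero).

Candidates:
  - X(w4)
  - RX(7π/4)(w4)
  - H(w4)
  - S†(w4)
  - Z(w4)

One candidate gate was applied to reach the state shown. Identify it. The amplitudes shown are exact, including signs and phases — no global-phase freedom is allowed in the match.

The unique candidate consistent with the amplitudes is H(w4).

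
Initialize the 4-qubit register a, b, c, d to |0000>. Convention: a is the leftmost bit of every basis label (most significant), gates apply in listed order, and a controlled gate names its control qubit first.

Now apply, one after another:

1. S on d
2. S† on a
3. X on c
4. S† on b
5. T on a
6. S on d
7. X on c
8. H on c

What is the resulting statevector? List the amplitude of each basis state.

After the circuit, the state carries amplitude sqrt(2)/2 on |0000>, sqrt(2)/2 on |0010>, and 0 on every other basis state.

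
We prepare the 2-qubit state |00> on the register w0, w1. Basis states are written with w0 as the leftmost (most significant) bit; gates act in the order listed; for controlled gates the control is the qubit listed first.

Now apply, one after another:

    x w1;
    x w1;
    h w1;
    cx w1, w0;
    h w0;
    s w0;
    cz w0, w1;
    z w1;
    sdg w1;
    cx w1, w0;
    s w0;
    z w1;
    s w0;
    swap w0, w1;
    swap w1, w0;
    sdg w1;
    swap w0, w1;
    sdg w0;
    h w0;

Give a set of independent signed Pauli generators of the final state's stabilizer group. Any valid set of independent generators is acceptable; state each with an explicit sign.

The stabilizer group can be generated by -XY, -ZZ, among other valid generating sets.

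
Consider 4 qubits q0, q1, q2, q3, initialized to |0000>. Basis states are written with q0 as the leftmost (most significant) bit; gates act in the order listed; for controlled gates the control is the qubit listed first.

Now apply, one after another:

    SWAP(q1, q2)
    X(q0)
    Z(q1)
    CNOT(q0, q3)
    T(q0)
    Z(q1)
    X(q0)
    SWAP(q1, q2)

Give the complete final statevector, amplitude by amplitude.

After the circuit, the state carries amplitude exp(I*pi/4) on |0001>, and 0 on every other basis state.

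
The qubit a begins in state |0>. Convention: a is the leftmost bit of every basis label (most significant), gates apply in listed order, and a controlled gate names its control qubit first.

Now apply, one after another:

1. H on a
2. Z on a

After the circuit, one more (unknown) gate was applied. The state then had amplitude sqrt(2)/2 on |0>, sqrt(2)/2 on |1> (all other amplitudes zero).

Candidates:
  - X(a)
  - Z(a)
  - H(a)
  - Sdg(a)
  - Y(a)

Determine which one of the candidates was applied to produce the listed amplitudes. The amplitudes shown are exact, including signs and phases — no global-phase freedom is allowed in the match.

The unique candidate consistent with the amplitudes is Z(a).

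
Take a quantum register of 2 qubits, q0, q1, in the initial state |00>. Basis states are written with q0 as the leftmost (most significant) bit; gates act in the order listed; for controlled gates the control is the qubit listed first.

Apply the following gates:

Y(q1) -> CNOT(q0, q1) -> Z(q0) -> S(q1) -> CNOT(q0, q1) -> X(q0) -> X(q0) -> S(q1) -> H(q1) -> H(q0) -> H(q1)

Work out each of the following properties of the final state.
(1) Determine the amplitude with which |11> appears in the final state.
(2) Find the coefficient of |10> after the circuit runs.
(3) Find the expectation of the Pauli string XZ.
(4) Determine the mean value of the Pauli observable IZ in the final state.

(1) The amplitude on |11> is -sqrt(2)*I/2.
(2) |10> carries amplitude 0 in the final state.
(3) In the final state, XZ has expectation -1.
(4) The observable IZ averages to -1.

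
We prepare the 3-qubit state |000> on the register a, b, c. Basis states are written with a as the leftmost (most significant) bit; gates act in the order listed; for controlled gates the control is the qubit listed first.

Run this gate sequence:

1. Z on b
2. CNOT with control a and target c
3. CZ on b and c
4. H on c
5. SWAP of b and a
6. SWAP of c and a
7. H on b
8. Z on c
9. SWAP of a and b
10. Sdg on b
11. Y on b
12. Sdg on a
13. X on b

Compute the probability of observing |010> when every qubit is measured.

Outcome |010> occurs with probability 1/4.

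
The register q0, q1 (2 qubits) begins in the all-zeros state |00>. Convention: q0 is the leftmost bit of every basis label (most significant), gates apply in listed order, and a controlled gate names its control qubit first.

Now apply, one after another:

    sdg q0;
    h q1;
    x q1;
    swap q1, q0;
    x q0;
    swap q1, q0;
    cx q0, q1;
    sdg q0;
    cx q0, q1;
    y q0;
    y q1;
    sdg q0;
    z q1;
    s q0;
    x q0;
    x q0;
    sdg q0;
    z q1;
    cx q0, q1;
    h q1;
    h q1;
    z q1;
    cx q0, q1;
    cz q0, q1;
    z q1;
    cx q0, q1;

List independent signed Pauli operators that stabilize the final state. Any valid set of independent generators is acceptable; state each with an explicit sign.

The final state is stabilized by the group generated by +IX, -ZI; other independent generating sets are equally valid. Key observation: gates 13-18 undo each other exactly, leaving only the rest of the circuit to track.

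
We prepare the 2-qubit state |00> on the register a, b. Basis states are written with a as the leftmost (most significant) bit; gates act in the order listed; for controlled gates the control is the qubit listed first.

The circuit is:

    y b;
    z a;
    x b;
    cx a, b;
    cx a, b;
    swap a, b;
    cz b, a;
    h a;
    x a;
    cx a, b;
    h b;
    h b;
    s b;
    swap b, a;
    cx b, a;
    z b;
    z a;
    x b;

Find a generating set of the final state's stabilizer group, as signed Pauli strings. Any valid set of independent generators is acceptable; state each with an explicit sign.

One valid set of independent stabilizer generators is +IY, +ZI (any independent generating set of the same group is equally correct).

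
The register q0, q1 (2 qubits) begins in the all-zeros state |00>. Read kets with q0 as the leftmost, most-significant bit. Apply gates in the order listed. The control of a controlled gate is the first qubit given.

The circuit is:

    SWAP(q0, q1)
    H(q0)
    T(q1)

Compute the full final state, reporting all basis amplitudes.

After the circuit, the state carries amplitude sqrt(2)/2 on |00>, 0 on |01>, sqrt(2)/2 on |10>, 0 on |11>.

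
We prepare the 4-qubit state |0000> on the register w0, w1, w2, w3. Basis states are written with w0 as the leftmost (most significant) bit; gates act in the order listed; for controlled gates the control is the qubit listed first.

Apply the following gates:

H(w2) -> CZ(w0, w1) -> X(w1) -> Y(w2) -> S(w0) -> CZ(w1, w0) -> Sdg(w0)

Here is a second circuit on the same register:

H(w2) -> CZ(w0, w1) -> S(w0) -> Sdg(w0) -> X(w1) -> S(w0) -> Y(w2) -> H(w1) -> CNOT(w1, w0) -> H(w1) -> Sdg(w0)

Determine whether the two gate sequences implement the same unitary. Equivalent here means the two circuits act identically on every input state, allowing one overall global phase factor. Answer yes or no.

No — the two circuits implement different unitaries, even allowing a global phase.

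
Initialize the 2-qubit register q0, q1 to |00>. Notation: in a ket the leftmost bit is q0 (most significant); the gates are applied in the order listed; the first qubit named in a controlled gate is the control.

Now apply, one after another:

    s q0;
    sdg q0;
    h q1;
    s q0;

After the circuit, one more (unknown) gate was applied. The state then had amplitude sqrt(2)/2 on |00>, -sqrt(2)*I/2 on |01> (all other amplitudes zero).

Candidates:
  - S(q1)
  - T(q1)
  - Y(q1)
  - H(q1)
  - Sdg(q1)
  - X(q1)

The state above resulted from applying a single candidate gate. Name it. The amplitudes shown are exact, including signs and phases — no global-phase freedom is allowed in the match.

It was Sdg(q1) that produced the state shown. Key observation: gates 1-2 undo each other exactly, leaving only the rest of the circuit to track.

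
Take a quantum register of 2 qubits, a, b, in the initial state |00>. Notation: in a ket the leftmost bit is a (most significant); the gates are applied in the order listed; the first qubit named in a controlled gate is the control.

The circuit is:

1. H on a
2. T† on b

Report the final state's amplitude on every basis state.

The final amplitudes are sqrt(2)/2 on |00>, 0 on |01>, sqrt(2)/2 on |10>, 0 on |11>.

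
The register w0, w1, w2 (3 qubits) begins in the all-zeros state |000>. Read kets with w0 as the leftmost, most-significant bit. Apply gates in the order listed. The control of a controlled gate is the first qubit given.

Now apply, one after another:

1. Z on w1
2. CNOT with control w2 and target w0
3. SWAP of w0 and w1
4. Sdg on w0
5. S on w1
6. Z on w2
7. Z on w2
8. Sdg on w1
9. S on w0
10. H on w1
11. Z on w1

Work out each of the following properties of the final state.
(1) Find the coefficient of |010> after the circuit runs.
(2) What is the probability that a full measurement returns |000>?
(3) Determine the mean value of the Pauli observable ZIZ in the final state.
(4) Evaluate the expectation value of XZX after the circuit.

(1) |010> carries amplitude -sqrt(2)/2 in the final state. Key observation: gates 4-9 undo each other exactly, leaving only the rest of the circuit to track.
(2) A full measurement returns |000> with probability 1/2.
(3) The observable ZIZ averages to 1.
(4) In the final state, XZX has expectation 0.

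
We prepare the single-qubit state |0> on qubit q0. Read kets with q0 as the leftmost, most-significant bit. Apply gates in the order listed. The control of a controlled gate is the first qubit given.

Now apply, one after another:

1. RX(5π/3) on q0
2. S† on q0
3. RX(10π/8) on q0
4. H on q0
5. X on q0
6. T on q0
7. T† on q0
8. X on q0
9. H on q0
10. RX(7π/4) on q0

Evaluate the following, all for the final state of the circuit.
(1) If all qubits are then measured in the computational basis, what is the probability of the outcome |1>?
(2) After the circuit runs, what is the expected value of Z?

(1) The probability of measuring |1> is 3/4.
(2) The expectation value of Z is -1/2.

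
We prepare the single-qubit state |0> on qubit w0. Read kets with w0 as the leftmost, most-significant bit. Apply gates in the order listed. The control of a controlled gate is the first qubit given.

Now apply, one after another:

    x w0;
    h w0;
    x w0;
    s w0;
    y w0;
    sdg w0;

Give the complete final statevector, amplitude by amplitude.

The final amplitudes are sqrt(2)/2 on |0>, -sqrt(2)/2 on |1>.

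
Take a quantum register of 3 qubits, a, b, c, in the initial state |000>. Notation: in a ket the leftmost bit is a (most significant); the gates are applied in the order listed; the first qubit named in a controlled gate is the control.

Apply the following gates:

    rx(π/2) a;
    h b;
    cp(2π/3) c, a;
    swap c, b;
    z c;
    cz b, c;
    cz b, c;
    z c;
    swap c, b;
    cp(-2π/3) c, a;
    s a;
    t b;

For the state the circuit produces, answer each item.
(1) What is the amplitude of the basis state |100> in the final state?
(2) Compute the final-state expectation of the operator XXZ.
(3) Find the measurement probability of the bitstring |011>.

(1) |100> carries amplitude 1/2 in the final state. Key observation: gates 3-10 undo each other exactly, leaving only the rest of the circuit to track.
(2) In the final state, XXZ has expectation sqrt(2)/2.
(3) The probability of measuring |011> is 0.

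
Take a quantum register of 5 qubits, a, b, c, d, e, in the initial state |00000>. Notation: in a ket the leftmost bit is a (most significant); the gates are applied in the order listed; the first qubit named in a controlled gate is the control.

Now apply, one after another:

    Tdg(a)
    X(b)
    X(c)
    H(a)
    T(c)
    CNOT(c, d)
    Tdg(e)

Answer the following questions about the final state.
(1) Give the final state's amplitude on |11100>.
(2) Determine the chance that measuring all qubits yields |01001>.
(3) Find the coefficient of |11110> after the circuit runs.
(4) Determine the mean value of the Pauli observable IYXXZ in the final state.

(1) |11100> carries amplitude 0 in the final state.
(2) The probability of measuring |01001> is 0.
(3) |11110> carries amplitude sqrt(2)*exp(I*pi/4)/2 in the final state.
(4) The expectation value of IYXXZ is 0.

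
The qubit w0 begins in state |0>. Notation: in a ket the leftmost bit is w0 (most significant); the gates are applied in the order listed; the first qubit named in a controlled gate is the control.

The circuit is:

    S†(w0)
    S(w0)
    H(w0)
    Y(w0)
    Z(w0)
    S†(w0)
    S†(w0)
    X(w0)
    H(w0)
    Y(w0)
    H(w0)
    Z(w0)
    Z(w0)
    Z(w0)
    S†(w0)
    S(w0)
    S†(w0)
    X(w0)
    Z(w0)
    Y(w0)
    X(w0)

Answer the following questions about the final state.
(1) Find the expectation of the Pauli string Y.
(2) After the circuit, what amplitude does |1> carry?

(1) The expectation value of Y is -1.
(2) |1> carries amplitude sqrt(2)*I/2 in the final state.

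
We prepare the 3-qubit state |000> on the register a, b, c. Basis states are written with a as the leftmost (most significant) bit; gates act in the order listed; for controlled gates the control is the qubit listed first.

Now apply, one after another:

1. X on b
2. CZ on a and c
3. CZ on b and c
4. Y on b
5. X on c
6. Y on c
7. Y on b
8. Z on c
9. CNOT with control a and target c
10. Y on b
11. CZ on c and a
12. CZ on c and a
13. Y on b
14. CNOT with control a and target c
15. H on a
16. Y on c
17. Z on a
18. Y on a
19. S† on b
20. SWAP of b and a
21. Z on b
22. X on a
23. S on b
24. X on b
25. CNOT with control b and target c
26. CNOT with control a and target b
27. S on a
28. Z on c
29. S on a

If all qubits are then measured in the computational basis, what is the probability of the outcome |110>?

A full measurement returns |110> with probability 0. Key observation: the block from step 9 through step 14 cancels to the identity and can be dropped.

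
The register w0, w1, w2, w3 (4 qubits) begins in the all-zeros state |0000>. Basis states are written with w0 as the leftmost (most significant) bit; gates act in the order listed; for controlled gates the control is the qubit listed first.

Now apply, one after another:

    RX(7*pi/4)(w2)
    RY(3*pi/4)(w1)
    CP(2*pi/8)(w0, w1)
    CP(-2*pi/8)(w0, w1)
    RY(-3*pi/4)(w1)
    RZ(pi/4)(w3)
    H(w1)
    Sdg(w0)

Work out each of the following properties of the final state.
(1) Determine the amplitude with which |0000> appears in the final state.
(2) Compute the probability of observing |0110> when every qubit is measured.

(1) The amplitude on |0000> is sqrt(2*sqrt(2) + 4)*exp(7*I*pi/8)/4. Key observation: steps 2-5 multiply out to the identity, so the circuit reduces to the remaining gates.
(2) Outcome |0110> occurs with probability 1/4 - sqrt(2)/8.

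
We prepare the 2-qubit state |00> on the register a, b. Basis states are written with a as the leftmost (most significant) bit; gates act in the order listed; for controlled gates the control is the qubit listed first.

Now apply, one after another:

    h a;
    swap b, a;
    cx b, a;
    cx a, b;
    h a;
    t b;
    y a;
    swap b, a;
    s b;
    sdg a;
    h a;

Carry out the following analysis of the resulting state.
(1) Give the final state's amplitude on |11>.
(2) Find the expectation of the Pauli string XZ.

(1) The amplitude on |11> is -sqrt(2)/2.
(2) In the final state, XZ has expectation -1.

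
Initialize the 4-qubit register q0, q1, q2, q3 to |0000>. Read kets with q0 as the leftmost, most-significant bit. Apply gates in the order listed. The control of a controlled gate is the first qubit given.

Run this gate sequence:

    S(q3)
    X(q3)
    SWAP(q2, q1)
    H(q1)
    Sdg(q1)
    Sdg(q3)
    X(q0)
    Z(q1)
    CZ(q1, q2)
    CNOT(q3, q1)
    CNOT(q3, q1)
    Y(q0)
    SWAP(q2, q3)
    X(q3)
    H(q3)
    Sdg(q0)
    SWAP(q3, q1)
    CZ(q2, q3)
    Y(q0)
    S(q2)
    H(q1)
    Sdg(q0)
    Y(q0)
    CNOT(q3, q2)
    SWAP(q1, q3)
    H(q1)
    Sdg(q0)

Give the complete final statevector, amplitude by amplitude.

The resulting statevector has amplitude I/2 on |0001>, -1/2 on |0011>, -I/2 on |0101>, -1/2 on |0111>, and 0 on every other basis state. Key observation: gates 10-11 undo each other exactly, leaving only the rest of the circuit to track.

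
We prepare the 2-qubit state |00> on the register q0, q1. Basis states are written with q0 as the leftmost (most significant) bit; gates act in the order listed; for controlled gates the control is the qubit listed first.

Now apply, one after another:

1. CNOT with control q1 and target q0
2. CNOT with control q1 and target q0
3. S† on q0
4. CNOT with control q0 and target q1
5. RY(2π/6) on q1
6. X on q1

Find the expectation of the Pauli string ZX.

The expectation value of ZX is sqrt(3)/2. Key observation: steps 1-2 multiply out to the identity, so the circuit reduces to the remaining gates.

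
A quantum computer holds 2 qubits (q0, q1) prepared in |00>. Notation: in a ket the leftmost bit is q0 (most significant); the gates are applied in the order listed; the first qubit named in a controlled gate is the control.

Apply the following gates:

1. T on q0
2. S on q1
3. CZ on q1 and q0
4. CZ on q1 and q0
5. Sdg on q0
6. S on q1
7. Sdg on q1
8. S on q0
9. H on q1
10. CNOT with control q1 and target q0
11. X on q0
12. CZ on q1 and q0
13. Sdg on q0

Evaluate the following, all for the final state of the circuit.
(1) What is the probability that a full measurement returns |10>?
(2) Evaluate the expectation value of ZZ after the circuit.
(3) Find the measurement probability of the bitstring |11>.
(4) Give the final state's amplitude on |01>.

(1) Outcome |10> occurs with probability 1/2. Key observation: gates 5-8 undo each other exactly, leaving only the rest of the circuit to track.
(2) In the final state, ZZ has expectation -1.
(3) The probability of measuring |11> is 0.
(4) The final state's coefficient on |01> equals sqrt(2)/2.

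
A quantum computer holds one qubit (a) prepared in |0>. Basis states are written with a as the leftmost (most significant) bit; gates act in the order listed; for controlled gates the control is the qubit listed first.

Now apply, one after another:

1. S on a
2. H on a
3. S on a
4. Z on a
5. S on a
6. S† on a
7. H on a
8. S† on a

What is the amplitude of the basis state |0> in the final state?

|0> carries amplitude 1/2 - I/2 in the final state.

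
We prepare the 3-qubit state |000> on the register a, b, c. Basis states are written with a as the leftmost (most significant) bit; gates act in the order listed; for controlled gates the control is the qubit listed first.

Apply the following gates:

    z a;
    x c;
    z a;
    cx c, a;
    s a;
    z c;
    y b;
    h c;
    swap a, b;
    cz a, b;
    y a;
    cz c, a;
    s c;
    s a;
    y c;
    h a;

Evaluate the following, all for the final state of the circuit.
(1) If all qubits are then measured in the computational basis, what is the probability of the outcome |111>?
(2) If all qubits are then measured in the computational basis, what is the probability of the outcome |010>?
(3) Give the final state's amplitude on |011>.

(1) Outcome |111> occurs with probability 1/4.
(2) Outcome |010> occurs with probability 1/4.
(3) The final state's coefficient on |011> equals -1/2.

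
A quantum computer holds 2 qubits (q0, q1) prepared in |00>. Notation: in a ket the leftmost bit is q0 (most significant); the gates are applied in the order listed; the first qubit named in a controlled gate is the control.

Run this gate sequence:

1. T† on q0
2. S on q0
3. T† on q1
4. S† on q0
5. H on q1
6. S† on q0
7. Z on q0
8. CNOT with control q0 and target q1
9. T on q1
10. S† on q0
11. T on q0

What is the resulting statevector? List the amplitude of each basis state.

The resulting statevector has amplitude sqrt(2)/2 on |00>, sqrt(2)*exp(I*pi/4)/2 on |01>, 0 on |10>, 0 on |11>.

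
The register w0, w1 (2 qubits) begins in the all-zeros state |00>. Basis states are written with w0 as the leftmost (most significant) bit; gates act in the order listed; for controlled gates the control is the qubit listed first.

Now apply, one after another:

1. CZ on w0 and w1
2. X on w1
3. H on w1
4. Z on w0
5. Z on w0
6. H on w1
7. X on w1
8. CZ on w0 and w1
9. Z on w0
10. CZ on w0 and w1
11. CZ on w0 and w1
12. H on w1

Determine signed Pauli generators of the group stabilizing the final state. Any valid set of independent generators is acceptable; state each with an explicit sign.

The final state is stabilized by the group generated by +IX, +ZI; other independent generating sets are equally valid.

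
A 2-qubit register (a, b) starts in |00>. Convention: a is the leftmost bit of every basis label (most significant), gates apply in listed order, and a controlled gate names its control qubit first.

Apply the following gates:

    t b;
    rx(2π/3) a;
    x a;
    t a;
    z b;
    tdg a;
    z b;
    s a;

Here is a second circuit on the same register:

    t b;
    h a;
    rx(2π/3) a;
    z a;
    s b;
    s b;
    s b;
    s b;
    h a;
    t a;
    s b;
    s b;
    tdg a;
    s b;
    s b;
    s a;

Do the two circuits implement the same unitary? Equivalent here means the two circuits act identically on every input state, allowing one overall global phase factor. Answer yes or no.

No: there is an input state on which the two circuits produce genuinely different outputs (not merely differing by a phase).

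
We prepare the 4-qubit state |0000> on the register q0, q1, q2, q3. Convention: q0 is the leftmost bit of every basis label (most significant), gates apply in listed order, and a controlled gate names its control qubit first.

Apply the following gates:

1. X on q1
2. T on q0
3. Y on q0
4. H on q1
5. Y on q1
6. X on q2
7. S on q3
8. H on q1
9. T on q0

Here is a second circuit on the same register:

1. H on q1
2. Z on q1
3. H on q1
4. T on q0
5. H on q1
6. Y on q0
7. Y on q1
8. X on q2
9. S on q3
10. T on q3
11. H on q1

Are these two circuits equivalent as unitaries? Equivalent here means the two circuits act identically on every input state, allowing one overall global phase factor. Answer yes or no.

No, they are not equivalent — no single phase factor reconciles the two unitaries.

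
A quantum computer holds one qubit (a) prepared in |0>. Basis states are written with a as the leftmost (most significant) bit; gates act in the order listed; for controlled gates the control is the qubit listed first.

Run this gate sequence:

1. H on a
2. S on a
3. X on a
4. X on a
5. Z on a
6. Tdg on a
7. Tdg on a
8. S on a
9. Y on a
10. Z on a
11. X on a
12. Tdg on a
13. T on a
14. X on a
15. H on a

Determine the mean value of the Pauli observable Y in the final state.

The observable Y averages to -1.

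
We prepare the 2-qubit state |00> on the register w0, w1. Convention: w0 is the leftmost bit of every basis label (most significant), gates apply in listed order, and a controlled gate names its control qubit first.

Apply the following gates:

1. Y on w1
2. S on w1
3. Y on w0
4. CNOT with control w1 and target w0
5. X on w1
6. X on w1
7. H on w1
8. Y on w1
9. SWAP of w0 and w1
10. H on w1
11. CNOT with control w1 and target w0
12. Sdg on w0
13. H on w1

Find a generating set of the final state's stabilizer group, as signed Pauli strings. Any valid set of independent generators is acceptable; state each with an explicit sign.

The final state is stabilized by the group generated by -YI, +IZ; other independent generating sets are equally valid. Key observation: steps 5-6 multiply out to the identity, so the circuit reduces to the remaining gates.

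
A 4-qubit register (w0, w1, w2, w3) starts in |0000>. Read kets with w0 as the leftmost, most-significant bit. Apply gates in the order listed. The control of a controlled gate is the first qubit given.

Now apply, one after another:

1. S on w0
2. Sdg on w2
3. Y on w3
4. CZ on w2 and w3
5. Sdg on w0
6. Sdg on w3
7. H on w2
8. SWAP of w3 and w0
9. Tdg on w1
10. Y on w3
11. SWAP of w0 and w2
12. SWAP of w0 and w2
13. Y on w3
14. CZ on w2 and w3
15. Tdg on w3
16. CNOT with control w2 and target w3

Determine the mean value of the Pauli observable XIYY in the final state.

The observable XIYY averages to 0. Key observation: steps 10-13 multiply out to the identity, so the circuit reduces to the remaining gates.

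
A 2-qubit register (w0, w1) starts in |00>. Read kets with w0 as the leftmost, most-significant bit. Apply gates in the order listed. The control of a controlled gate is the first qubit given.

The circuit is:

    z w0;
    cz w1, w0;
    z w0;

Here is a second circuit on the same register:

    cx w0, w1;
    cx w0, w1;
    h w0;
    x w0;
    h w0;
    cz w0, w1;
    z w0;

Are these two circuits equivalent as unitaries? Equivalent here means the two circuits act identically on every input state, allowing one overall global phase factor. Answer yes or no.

Yes, they are equivalent — the unitaries differ by at most a global phase.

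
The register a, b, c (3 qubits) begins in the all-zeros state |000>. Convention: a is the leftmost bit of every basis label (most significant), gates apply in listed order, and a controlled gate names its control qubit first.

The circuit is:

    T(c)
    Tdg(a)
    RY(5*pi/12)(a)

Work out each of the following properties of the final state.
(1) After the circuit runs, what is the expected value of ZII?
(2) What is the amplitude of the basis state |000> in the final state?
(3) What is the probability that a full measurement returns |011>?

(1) The observable ZII averages to -sqrt(2)/4 + sqrt(6)/4.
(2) The final state's coefficient on |000> equals sqrt(6 - 3*sqrt(2))/4 + sqrt(sqrt(2) + 2)/4.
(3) The probability of measuring |011> is 0.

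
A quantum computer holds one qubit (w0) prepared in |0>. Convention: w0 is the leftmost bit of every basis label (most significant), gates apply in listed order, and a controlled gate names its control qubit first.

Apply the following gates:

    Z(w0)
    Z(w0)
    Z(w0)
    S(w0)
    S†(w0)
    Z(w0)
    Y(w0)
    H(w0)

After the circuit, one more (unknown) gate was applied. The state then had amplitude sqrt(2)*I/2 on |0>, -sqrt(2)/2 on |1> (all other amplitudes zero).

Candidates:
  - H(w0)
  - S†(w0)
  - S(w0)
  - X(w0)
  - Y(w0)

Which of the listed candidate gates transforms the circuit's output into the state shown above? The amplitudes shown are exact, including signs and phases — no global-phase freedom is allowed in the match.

The unique candidate consistent with the amplitudes is S†(w0).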